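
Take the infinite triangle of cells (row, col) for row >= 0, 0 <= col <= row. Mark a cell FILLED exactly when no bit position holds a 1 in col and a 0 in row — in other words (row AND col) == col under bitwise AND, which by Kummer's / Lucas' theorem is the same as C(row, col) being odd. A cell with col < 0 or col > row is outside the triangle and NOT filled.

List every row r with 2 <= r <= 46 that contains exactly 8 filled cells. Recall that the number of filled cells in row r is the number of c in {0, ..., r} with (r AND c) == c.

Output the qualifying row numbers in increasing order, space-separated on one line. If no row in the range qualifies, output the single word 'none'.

Row r has 2^popcount(r) filled cells, so we need popcount(r) = log2(8) = 3.
Scan r = 2..46 and keep those with exactly 3 one-bits:
r=2=10 popcount=1 -> skip
r=3=11 popcount=2 -> skip
r=4=100 popcount=1 -> skip
r=5=101 popcount=2 -> skip
r=6=110 popcount=2 -> skip
r=7=111 popcount=3 -> KEEP
r=8=1000 popcount=1 -> skip
r=9=1001 popcount=2 -> skip
r=10=1010 popcount=2 -> skip
r=11=1011 popcount=3 -> KEEP
r=12=1100 popcount=2 -> skip
r=13=1101 popcount=3 -> KEEP
r=14=1110 popcount=3 -> KEEP
r=15=1111 popcount=4 -> skip
r=16=10000 popcount=1 -> skip
r=17=10001 popcount=2 -> skip
r=18=10010 popcount=2 -> skip
r=19=10011 popcount=3 -> KEEP
r=20=10100 popcount=2 -> skip
r=21=10101 popcount=3 -> KEEP
r=22=10110 popcount=3 -> KEEP
r=23=10111 popcount=4 -> skip
r=24=11000 popcount=2 -> skip
r=25=11001 popcount=3 -> KEEP
r=26=11010 popcount=3 -> KEEP
r=27=11011 popcount=4 -> skip
r=28=11100 popcount=3 -> KEEP
r=29=11101 popcount=4 -> skip
r=30=11110 popcount=4 -> skip
r=31=11111 popcount=5 -> skip
r=32=100000 popcount=1 -> skip
r=33=100001 popcount=2 -> skip
r=34=100010 popcount=2 -> skip
r=35=100011 popcount=3 -> KEEP
r=36=100100 popcount=2 -> skip
r=37=100101 popcount=3 -> KEEP
r=38=100110 popcount=3 -> KEEP
r=39=100111 popcount=4 -> skip
r=40=101000 popcount=2 -> skip
r=41=101001 popcount=3 -> KEEP
r=42=101010 popcount=3 -> KEEP
r=43=101011 popcount=4 -> skip
r=44=101100 popcount=3 -> KEEP
r=45=101101 popcount=4 -> skip
r=46=101110 popcount=4 -> skip
Kept rows: 7 11 13 14 19 21 22 25 26 28 35 37 38 41 42 44

Answer: 7 11 13 14 19 21 22 25 26 28 35 37 38 41 42 44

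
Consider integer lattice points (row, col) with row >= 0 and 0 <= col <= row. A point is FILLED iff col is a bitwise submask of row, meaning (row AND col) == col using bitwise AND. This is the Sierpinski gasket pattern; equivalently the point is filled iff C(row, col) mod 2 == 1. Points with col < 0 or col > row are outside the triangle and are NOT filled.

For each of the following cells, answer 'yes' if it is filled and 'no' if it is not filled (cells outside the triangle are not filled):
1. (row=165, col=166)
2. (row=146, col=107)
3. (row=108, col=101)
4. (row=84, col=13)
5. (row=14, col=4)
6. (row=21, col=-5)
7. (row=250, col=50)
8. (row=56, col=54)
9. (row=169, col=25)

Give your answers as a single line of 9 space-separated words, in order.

(165,166): col outside [0, 165] -> not filled
(146,107): row=0b10010010, col=0b1101011, row AND col = 0b10 = 2; 2 != 107 -> empty
(108,101): row=0b1101100, col=0b1100101, row AND col = 0b1100100 = 100; 100 != 101 -> empty
(84,13): row=0b1010100, col=0b1101, row AND col = 0b100 = 4; 4 != 13 -> empty
(14,4): row=0b1110, col=0b100, row AND col = 0b100 = 4; 4 == 4 -> filled
(21,-5): col outside [0, 21] -> not filled
(250,50): row=0b11111010, col=0b110010, row AND col = 0b110010 = 50; 50 == 50 -> filled
(56,54): row=0b111000, col=0b110110, row AND col = 0b110000 = 48; 48 != 54 -> empty
(169,25): row=0b10101001, col=0b11001, row AND col = 0b1001 = 9; 9 != 25 -> empty

Answer: no no no no yes no yes no no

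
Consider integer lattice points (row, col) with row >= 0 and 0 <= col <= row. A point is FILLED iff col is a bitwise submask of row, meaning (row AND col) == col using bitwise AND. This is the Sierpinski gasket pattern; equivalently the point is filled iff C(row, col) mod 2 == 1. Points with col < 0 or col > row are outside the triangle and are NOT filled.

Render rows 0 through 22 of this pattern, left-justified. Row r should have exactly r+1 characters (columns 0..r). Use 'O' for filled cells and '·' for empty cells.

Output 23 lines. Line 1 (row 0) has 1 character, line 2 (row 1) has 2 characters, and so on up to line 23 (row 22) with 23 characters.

r0=0: O
r1=1: OO
r2=10: O·O
r3=11: OOOO
r4=100: O···O
r5=101: OO··OO
r6=110: O·O·O·O
r7=111: OOOOOOOO
r8=1000: O·······O
r9=1001: OO······OO
r10=1010: O·O·····O·O
r11=1011: OOOO····OOOO
r12=1100: O···O···O···O
r13=1101: OO··OO··OO··OO
r14=1110: O·O·O·O·O·O·O·O
r15=1111: OOOOOOOOOOOOOOOO
r16=10000: O···············O
r17=10001: OO··············OO
r18=10010: O·O·············O·O
r19=10011: OOOO············OOOO
r20=10100: O···O···········O···O
r21=10101: OO··OO··········OO··OO
r22=10110: O·O·O·O·········O·O·O·O

Answer: O
OO
O·O
OOOO
O···O
OO··OO
O·O·O·O
OOOOOOOO
O·······O
OO······OO
O·O·····O·O
OOOO····OOOO
O···O···O···O
OO··OO··OO··OO
O·O·O·O·O·O·O·O
OOOOOOOOOOOOOOOO
O···············O
OO··············OO
O·O·············O·O
OOOO············OOOO
O···O···········O···O
OO··OO··········OO··OO
O·O·O·O·········O·O·O·O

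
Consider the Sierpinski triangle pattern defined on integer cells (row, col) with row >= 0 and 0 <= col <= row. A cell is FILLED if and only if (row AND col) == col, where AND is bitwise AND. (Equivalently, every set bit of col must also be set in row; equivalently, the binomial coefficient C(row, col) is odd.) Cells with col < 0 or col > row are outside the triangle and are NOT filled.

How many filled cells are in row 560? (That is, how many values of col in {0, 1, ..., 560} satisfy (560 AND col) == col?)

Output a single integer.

Answer: 8

Derivation:
560 in binary = 1000110000
popcount(560) = number of 1-bits in 1000110000 = 3
A col c satisfies (560 AND c) == c iff every set bit of c is also set in 560; each of the 3 set bits of 560 can independently be on or off in c.
count = 2^3 = 8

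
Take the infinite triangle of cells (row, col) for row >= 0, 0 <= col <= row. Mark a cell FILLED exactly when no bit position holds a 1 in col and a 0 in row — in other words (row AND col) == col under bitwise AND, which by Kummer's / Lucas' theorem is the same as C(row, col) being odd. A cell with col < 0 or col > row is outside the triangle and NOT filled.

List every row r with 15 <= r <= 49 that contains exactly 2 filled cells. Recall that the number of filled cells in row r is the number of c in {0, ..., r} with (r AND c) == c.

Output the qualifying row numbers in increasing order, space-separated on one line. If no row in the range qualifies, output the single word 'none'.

Answer: 16 32

Derivation:
Row r has 2^popcount(r) filled cells, so we need popcount(r) = log2(2) = 1.
Scan r = 15..49 and keep those with exactly 1 one-bits:
r=15=1111 popcount=4 -> skip
r=16=10000 popcount=1 -> KEEP
r=17=10001 popcount=2 -> skip
r=18=10010 popcount=2 -> skip
r=19=10011 popcount=3 -> skip
r=20=10100 popcount=2 -> skip
r=21=10101 popcount=3 -> skip
r=22=10110 popcount=3 -> skip
r=23=10111 popcount=4 -> skip
r=24=11000 popcount=2 -> skip
r=25=11001 popcount=3 -> skip
r=26=11010 popcount=3 -> skip
r=27=11011 popcount=4 -> skip
r=28=11100 popcount=3 -> skip
r=29=11101 popcount=4 -> skip
r=30=11110 popcount=4 -> skip
r=31=11111 popcount=5 -> skip
r=32=100000 popcount=1 -> KEEP
r=33=100001 popcount=2 -> skip
r=34=100010 popcount=2 -> skip
r=35=100011 popcount=3 -> skip
r=36=100100 popcount=2 -> skip
r=37=100101 popcount=3 -> skip
r=38=100110 popcount=3 -> skip
r=39=100111 popcount=4 -> skip
r=40=101000 popcount=2 -> skip
r=41=101001 popcount=3 -> skip
r=42=101010 popcount=3 -> skip
r=43=101011 popcount=4 -> skip
r=44=101100 popcount=3 -> skip
r=45=101101 popcount=4 -> skip
r=46=101110 popcount=4 -> skip
r=47=101111 popcount=5 -> skip
r=48=110000 popcount=2 -> skip
r=49=110001 popcount=3 -> skip
Kept rows: 16 32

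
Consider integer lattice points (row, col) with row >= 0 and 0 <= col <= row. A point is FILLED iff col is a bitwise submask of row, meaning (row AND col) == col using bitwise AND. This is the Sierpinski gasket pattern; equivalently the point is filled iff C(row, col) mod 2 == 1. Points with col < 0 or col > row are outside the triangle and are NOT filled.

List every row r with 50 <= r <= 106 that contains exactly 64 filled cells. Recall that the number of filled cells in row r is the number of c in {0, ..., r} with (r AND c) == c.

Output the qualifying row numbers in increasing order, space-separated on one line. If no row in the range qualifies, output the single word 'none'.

Row r has 2^popcount(r) filled cells, so we need popcount(r) = log2(64) = 6.
Scan r = 50..106 and keep those with exactly 6 one-bits:
r=50=110010 popcount=3 -> skip
r=51=110011 popcount=4 -> skip
r=52=110100 popcount=3 -> skip
r=53=110101 popcount=4 -> skip
r=54=110110 popcount=4 -> skip
r=55=110111 popcount=5 -> skip
r=56=111000 popcount=3 -> skip
r=57=111001 popcount=4 -> skip
r=58=111010 popcount=4 -> skip
r=59=111011 popcount=5 -> skip
r=60=111100 popcount=4 -> skip
r=61=111101 popcount=5 -> skip
r=62=111110 popcount=5 -> skip
r=63=111111 popcount=6 -> KEEP
r=64=1000000 popcount=1 -> skip
r=65=1000001 popcount=2 -> skip
r=66=1000010 popcount=2 -> skip
r=67=1000011 popcount=3 -> skip
r=68=1000100 popcount=2 -> skip
r=69=1000101 popcount=3 -> skip
r=70=1000110 popcount=3 -> skip
r=71=1000111 popcount=4 -> skip
r=72=1001000 popcount=2 -> skip
r=73=1001001 popcount=3 -> skip
r=74=1001010 popcount=3 -> skip
r=75=1001011 popcount=4 -> skip
r=76=1001100 popcount=3 -> skip
r=77=1001101 popcount=4 -> skip
r=78=1001110 popcount=4 -> skip
r=79=1001111 popcount=5 -> skip
r=80=1010000 popcount=2 -> skip
r=81=1010001 popcount=3 -> skip
r=82=1010010 popcount=3 -> skip
r=83=1010011 popcount=4 -> skip
r=84=1010100 popcount=3 -> skip
r=85=1010101 popcount=4 -> skip
r=86=1010110 popcount=4 -> skip
r=87=1010111 popcount=5 -> skip
r=88=1011000 popcount=3 -> skip
r=89=1011001 popcount=4 -> skip
r=90=1011010 popcount=4 -> skip
r=91=1011011 popcount=5 -> skip
r=92=1011100 popcount=4 -> skip
r=93=1011101 popcount=5 -> skip
r=94=1011110 popcount=5 -> skip
r=95=1011111 popcount=6 -> KEEP
r=96=1100000 popcount=2 -> skip
r=97=1100001 popcount=3 -> skip
r=98=1100010 popcount=3 -> skip
r=99=1100011 popcount=4 -> skip
r=100=1100100 popcount=3 -> skip
r=101=1100101 popcount=4 -> skip
r=102=1100110 popcount=4 -> skip
r=103=1100111 popcount=5 -> skip
r=104=1101000 popcount=3 -> skip
r=105=1101001 popcount=4 -> skip
r=106=1101010 popcount=4 -> skip
Kept rows: 63 95

Answer: 63 95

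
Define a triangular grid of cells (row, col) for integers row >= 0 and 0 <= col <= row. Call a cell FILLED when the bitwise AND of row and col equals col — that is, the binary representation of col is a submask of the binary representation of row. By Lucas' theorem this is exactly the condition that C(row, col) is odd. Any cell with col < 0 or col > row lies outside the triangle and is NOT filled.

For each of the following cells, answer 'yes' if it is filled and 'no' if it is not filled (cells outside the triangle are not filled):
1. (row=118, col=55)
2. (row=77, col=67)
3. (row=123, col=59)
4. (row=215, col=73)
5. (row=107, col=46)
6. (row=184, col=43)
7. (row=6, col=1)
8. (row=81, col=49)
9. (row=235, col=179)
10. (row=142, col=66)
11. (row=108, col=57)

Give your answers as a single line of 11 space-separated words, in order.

(118,55): row=0b1110110, col=0b110111, row AND col = 0b110110 = 54; 54 != 55 -> empty
(77,67): row=0b1001101, col=0b1000011, row AND col = 0b1000001 = 65; 65 != 67 -> empty
(123,59): row=0b1111011, col=0b111011, row AND col = 0b111011 = 59; 59 == 59 -> filled
(215,73): row=0b11010111, col=0b1001001, row AND col = 0b1000001 = 65; 65 != 73 -> empty
(107,46): row=0b1101011, col=0b101110, row AND col = 0b101010 = 42; 42 != 46 -> empty
(184,43): row=0b10111000, col=0b101011, row AND col = 0b101000 = 40; 40 != 43 -> empty
(6,1): row=0b110, col=0b1, row AND col = 0b0 = 0; 0 != 1 -> empty
(81,49): row=0b1010001, col=0b110001, row AND col = 0b10001 = 17; 17 != 49 -> empty
(235,179): row=0b11101011, col=0b10110011, row AND col = 0b10100011 = 163; 163 != 179 -> empty
(142,66): row=0b10001110, col=0b1000010, row AND col = 0b10 = 2; 2 != 66 -> empty
(108,57): row=0b1101100, col=0b111001, row AND col = 0b101000 = 40; 40 != 57 -> empty

Answer: no no yes no no no no no no no no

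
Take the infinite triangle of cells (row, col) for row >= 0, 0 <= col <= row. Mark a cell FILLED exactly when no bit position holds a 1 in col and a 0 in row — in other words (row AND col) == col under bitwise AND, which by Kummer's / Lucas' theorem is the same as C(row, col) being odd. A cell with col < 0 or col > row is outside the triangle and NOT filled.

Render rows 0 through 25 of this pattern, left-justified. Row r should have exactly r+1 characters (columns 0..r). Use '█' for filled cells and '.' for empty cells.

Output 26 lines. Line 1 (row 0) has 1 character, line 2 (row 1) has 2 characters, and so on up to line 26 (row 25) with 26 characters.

Answer: █
██
█.█
████
█...█
██..██
█.█.█.█
████████
█.......█
██......██
█.█.....█.█
████....████
█...█...█...█
██..██..██..██
█.█.█.█.█.█.█.█
████████████████
█...............█
██..............██
█.█.............█.█
████............████
█...█...........█...█
██..██..........██..██
█.█.█.█.........█.█.█.█
████████........████████
█.......█.......█.......█
██......██......██......██

Derivation:
r0=0: █
r1=1: ██
r2=10: █.█
r3=11: ████
r4=100: █...█
r5=101: ██..██
r6=110: █.█.█.█
r7=111: ████████
r8=1000: █.......█
r9=1001: ██......██
r10=1010: █.█.....█.█
r11=1011: ████....████
r12=1100: █...█...█...█
r13=1101: ██..██..██..██
r14=1110: █.█.█.█.█.█.█.█
r15=1111: ████████████████
r16=10000: █...............█
r17=10001: ██..............██
r18=10010: █.█.............█.█
r19=10011: ████............████
r20=10100: █...█...........█...█
r21=10101: ██..██..........██..██
r22=10110: █.█.█.█.........█.█.█.█
r23=10111: ████████........████████
r24=11000: █.......█.......█.......█
r25=11001: ██......██......██......██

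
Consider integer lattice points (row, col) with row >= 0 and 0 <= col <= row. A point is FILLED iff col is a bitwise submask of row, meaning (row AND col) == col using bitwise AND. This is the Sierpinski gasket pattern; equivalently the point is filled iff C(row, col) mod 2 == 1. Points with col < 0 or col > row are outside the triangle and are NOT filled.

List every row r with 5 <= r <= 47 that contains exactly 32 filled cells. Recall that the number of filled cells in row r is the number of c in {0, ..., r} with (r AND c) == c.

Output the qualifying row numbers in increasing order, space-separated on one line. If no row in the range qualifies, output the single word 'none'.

Answer: 31 47

Derivation:
Row r has 2^popcount(r) filled cells, so we need popcount(r) = log2(32) = 5.
Scan r = 5..47 and keep those with exactly 5 one-bits:
r=5=101 popcount=2 -> skip
r=6=110 popcount=2 -> skip
r=7=111 popcount=3 -> skip
r=8=1000 popcount=1 -> skip
r=9=1001 popcount=2 -> skip
r=10=1010 popcount=2 -> skip
r=11=1011 popcount=3 -> skip
r=12=1100 popcount=2 -> skip
r=13=1101 popcount=3 -> skip
r=14=1110 popcount=3 -> skip
r=15=1111 popcount=4 -> skip
r=16=10000 popcount=1 -> skip
r=17=10001 popcount=2 -> skip
r=18=10010 popcount=2 -> skip
r=19=10011 popcount=3 -> skip
r=20=10100 popcount=2 -> skip
r=21=10101 popcount=3 -> skip
r=22=10110 popcount=3 -> skip
r=23=10111 popcount=4 -> skip
r=24=11000 popcount=2 -> skip
r=25=11001 popcount=3 -> skip
r=26=11010 popcount=3 -> skip
r=27=11011 popcount=4 -> skip
r=28=11100 popcount=3 -> skip
r=29=11101 popcount=4 -> skip
r=30=11110 popcount=4 -> skip
r=31=11111 popcount=5 -> KEEP
r=32=100000 popcount=1 -> skip
r=33=100001 popcount=2 -> skip
r=34=100010 popcount=2 -> skip
r=35=100011 popcount=3 -> skip
r=36=100100 popcount=2 -> skip
r=37=100101 popcount=3 -> skip
r=38=100110 popcount=3 -> skip
r=39=100111 popcount=4 -> skip
r=40=101000 popcount=2 -> skip
r=41=101001 popcount=3 -> skip
r=42=101010 popcount=3 -> skip
r=43=101011 popcount=4 -> skip
r=44=101100 popcount=3 -> skip
r=45=101101 popcount=4 -> skip
r=46=101110 popcount=4 -> skip
r=47=101111 popcount=5 -> KEEP
Kept rows: 31 47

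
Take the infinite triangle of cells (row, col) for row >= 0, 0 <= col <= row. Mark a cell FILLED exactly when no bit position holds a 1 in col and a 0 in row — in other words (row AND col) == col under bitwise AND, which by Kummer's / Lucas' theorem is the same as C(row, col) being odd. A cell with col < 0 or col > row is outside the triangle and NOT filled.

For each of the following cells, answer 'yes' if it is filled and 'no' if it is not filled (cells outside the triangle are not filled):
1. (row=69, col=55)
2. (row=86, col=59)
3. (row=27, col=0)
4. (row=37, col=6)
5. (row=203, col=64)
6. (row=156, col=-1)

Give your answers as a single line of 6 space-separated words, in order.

Answer: no no yes no yes no

Derivation:
(69,55): row=0b1000101, col=0b110111, row AND col = 0b101 = 5; 5 != 55 -> empty
(86,59): row=0b1010110, col=0b111011, row AND col = 0b10010 = 18; 18 != 59 -> empty
(27,0): row=0b11011, col=0b0, row AND col = 0b0 = 0; 0 == 0 -> filled
(37,6): row=0b100101, col=0b110, row AND col = 0b100 = 4; 4 != 6 -> empty
(203,64): row=0b11001011, col=0b1000000, row AND col = 0b1000000 = 64; 64 == 64 -> filled
(156,-1): col outside [0, 156] -> not filled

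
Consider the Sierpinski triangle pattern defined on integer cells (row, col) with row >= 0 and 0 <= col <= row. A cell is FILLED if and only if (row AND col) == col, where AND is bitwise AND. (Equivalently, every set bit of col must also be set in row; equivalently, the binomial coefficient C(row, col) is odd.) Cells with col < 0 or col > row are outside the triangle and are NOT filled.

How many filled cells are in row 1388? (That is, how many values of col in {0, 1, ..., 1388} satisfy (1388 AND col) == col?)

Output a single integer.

Answer: 64

Derivation:
1388 in binary = 10101101100
popcount(1388) = number of 1-bits in 10101101100 = 6
A col c satisfies (1388 AND c) == c iff every set bit of c is also set in 1388; each of the 6 set bits of 1388 can independently be on or off in c.
count = 2^6 = 64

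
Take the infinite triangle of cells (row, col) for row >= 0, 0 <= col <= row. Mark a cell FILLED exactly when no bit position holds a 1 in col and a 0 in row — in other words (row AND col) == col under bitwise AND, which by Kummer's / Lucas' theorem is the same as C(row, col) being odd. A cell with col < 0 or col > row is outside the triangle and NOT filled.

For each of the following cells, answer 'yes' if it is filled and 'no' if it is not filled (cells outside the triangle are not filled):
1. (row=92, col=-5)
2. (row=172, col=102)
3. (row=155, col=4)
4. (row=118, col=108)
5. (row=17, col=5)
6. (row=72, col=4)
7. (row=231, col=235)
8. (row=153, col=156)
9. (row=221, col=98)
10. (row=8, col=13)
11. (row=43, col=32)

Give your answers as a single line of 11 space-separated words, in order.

Answer: no no no no no no no no no no yes

Derivation:
(92,-5): col outside [0, 92] -> not filled
(172,102): row=0b10101100, col=0b1100110, row AND col = 0b100100 = 36; 36 != 102 -> empty
(155,4): row=0b10011011, col=0b100, row AND col = 0b0 = 0; 0 != 4 -> empty
(118,108): row=0b1110110, col=0b1101100, row AND col = 0b1100100 = 100; 100 != 108 -> empty
(17,5): row=0b10001, col=0b101, row AND col = 0b1 = 1; 1 != 5 -> empty
(72,4): row=0b1001000, col=0b100, row AND col = 0b0 = 0; 0 != 4 -> empty
(231,235): col outside [0, 231] -> not filled
(153,156): col outside [0, 153] -> not filled
(221,98): row=0b11011101, col=0b1100010, row AND col = 0b1000000 = 64; 64 != 98 -> empty
(8,13): col outside [0, 8] -> not filled
(43,32): row=0b101011, col=0b100000, row AND col = 0b100000 = 32; 32 == 32 -> filled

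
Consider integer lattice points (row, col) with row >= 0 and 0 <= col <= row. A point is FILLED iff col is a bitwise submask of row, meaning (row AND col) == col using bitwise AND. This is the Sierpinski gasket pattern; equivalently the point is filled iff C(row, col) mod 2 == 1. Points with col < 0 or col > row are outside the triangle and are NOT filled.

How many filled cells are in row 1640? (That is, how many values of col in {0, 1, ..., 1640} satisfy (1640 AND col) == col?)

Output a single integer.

1640 in binary = 11001101000
popcount(1640) = number of 1-bits in 11001101000 = 5
A col c satisfies (1640 AND c) == c iff every set bit of c is also set in 1640; each of the 5 set bits of 1640 can independently be on or off in c.
count = 2^5 = 32

Answer: 32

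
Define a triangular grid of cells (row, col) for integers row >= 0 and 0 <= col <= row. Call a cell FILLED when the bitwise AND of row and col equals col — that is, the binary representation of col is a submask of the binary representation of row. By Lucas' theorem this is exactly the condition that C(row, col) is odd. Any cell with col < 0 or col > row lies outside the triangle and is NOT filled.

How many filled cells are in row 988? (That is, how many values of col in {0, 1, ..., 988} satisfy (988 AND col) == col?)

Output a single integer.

Answer: 128

Derivation:
988 in binary = 1111011100
popcount(988) = number of 1-bits in 1111011100 = 7
A col c satisfies (988 AND c) == c iff every set bit of c is also set in 988; each of the 7 set bits of 988 can independently be on or off in c.
count = 2^7 = 128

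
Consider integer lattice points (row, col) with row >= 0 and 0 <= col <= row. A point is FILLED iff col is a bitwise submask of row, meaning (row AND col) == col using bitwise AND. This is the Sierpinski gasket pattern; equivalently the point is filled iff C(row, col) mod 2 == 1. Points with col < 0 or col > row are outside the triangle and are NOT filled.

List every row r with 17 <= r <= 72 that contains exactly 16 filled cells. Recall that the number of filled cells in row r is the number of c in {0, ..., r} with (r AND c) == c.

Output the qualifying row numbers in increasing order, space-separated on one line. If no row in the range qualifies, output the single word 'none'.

Row r has 2^popcount(r) filled cells, so we need popcount(r) = log2(16) = 4.
Scan r = 17..72 and keep those with exactly 4 one-bits:
r=17=10001 popcount=2 -> skip
r=18=10010 popcount=2 -> skip
r=19=10011 popcount=3 -> skip
r=20=10100 popcount=2 -> skip
r=21=10101 popcount=3 -> skip
r=22=10110 popcount=3 -> skip
r=23=10111 popcount=4 -> KEEP
r=24=11000 popcount=2 -> skip
r=25=11001 popcount=3 -> skip
r=26=11010 popcount=3 -> skip
r=27=11011 popcount=4 -> KEEP
r=28=11100 popcount=3 -> skip
r=29=11101 popcount=4 -> KEEP
r=30=11110 popcount=4 -> KEEP
r=31=11111 popcount=5 -> skip
r=32=100000 popcount=1 -> skip
r=33=100001 popcount=2 -> skip
r=34=100010 popcount=2 -> skip
r=35=100011 popcount=3 -> skip
r=36=100100 popcount=2 -> skip
r=37=100101 popcount=3 -> skip
r=38=100110 popcount=3 -> skip
r=39=100111 popcount=4 -> KEEP
r=40=101000 popcount=2 -> skip
r=41=101001 popcount=3 -> skip
r=42=101010 popcount=3 -> skip
r=43=101011 popcount=4 -> KEEP
r=44=101100 popcount=3 -> skip
r=45=101101 popcount=4 -> KEEP
r=46=101110 popcount=4 -> KEEP
r=47=101111 popcount=5 -> skip
r=48=110000 popcount=2 -> skip
r=49=110001 popcount=3 -> skip
r=50=110010 popcount=3 -> skip
r=51=110011 popcount=4 -> KEEP
r=52=110100 popcount=3 -> skip
r=53=110101 popcount=4 -> KEEP
r=54=110110 popcount=4 -> KEEP
r=55=110111 popcount=5 -> skip
r=56=111000 popcount=3 -> skip
r=57=111001 popcount=4 -> KEEP
r=58=111010 popcount=4 -> KEEP
r=59=111011 popcount=5 -> skip
r=60=111100 popcount=4 -> KEEP
r=61=111101 popcount=5 -> skip
r=62=111110 popcount=5 -> skip
r=63=111111 popcount=6 -> skip
r=64=1000000 popcount=1 -> skip
r=65=1000001 popcount=2 -> skip
r=66=1000010 popcount=2 -> skip
r=67=1000011 popcount=3 -> skip
r=68=1000100 popcount=2 -> skip
r=69=1000101 popcount=3 -> skip
r=70=1000110 popcount=3 -> skip
r=71=1000111 popcount=4 -> KEEP
r=72=1001000 popcount=2 -> skip
Kept rows: 23 27 29 30 39 43 45 46 51 53 54 57 58 60 71

Answer: 23 27 29 30 39 43 45 46 51 53 54 57 58 60 71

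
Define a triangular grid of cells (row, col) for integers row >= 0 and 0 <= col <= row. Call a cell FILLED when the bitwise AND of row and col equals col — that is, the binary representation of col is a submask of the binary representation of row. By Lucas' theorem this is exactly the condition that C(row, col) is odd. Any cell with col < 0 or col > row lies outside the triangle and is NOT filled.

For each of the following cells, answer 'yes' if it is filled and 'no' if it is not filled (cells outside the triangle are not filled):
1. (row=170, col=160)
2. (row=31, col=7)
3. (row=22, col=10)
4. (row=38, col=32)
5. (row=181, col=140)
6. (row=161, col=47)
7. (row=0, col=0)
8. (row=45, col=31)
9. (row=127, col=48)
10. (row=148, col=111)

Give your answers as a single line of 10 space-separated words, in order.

Answer: yes yes no yes no no yes no yes no

Derivation:
(170,160): row=0b10101010, col=0b10100000, row AND col = 0b10100000 = 160; 160 == 160 -> filled
(31,7): row=0b11111, col=0b111, row AND col = 0b111 = 7; 7 == 7 -> filled
(22,10): row=0b10110, col=0b1010, row AND col = 0b10 = 2; 2 != 10 -> empty
(38,32): row=0b100110, col=0b100000, row AND col = 0b100000 = 32; 32 == 32 -> filled
(181,140): row=0b10110101, col=0b10001100, row AND col = 0b10000100 = 132; 132 != 140 -> empty
(161,47): row=0b10100001, col=0b101111, row AND col = 0b100001 = 33; 33 != 47 -> empty
(0,0): row=0b0, col=0b0, row AND col = 0b0 = 0; 0 == 0 -> filled
(45,31): row=0b101101, col=0b11111, row AND col = 0b1101 = 13; 13 != 31 -> empty
(127,48): row=0b1111111, col=0b110000, row AND col = 0b110000 = 48; 48 == 48 -> filled
(148,111): row=0b10010100, col=0b1101111, row AND col = 0b100 = 4; 4 != 111 -> empty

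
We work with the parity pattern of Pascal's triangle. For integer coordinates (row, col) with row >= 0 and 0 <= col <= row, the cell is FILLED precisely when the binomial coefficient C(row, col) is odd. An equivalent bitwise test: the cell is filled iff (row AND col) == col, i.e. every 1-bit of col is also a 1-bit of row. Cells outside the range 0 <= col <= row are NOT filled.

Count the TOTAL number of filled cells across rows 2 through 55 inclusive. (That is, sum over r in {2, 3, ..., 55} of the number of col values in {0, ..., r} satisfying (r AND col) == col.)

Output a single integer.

r2=10 pc1: +2 =2
r3=11 pc2: +4 =6
r4=100 pc1: +2 =8
r5=101 pc2: +4 =12
r6=110 pc2: +4 =16
r7=111 pc3: +8 =24
r8=1000 pc1: +2 =26
r9=1001 pc2: +4 =30
r10=1010 pc2: +4 =34
r11=1011 pc3: +8 =42
r12=1100 pc2: +4 =46
r13=1101 pc3: +8 =54
r14=1110 pc3: +8 =62
r15=1111 pc4: +16 =78
r16=10000 pc1: +2 =80
r17=10001 pc2: +4 =84
r18=10010 pc2: +4 =88
r19=10011 pc3: +8 =96
r20=10100 pc2: +4 =100
r21=10101 pc3: +8 =108
r22=10110 pc3: +8 =116
r23=10111 pc4: +16 =132
r24=11000 pc2: +4 =136
r25=11001 pc3: +8 =144
r26=11010 pc3: +8 =152
r27=11011 pc4: +16 =168
r28=11100 pc3: +8 =176
r29=11101 pc4: +16 =192
r30=11110 pc4: +16 =208
r31=11111 pc5: +32 =240
r32=100000 pc1: +2 =242
r33=100001 pc2: +4 =246
r34=100010 pc2: +4 =250
r35=100011 pc3: +8 =258
r36=100100 pc2: +4 =262
r37=100101 pc3: +8 =270
r38=100110 pc3: +8 =278
r39=100111 pc4: +16 =294
r40=101000 pc2: +4 =298
r41=101001 pc3: +8 =306
r42=101010 pc3: +8 =314
r43=101011 pc4: +16 =330
r44=101100 pc3: +8 =338
r45=101101 pc4: +16 =354
r46=101110 pc4: +16 =370
r47=101111 pc5: +32 =402
r48=110000 pc2: +4 =406
r49=110001 pc3: +8 =414
r50=110010 pc3: +8 =422
r51=110011 pc4: +16 =438
r52=110100 pc3: +8 =446
r53=110101 pc4: +16 =462
r54=110110 pc4: +16 =478
r55=110111 pc5: +32 =510

Answer: 510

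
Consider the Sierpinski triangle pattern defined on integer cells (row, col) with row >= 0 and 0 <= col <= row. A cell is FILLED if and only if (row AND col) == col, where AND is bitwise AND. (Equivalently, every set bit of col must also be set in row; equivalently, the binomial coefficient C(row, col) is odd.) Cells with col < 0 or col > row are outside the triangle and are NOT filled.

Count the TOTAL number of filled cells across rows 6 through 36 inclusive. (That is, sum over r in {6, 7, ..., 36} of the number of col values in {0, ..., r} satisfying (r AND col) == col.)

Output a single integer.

Answer: 250

Derivation:
r6=110 pc2: +4 =4
r7=111 pc3: +8 =12
r8=1000 pc1: +2 =14
r9=1001 pc2: +4 =18
r10=1010 pc2: +4 =22
r11=1011 pc3: +8 =30
r12=1100 pc2: +4 =34
r13=1101 pc3: +8 =42
r14=1110 pc3: +8 =50
r15=1111 pc4: +16 =66
r16=10000 pc1: +2 =68
r17=10001 pc2: +4 =72
r18=10010 pc2: +4 =76
r19=10011 pc3: +8 =84
r20=10100 pc2: +4 =88
r21=10101 pc3: +8 =96
r22=10110 pc3: +8 =104
r23=10111 pc4: +16 =120
r24=11000 pc2: +4 =124
r25=11001 pc3: +8 =132
r26=11010 pc3: +8 =140
r27=11011 pc4: +16 =156
r28=11100 pc3: +8 =164
r29=11101 pc4: +16 =180
r30=11110 pc4: +16 =196
r31=11111 pc5: +32 =228
r32=100000 pc1: +2 =230
r33=100001 pc2: +4 =234
r34=100010 pc2: +4 =238
r35=100011 pc3: +8 =246
r36=100100 pc2: +4 =250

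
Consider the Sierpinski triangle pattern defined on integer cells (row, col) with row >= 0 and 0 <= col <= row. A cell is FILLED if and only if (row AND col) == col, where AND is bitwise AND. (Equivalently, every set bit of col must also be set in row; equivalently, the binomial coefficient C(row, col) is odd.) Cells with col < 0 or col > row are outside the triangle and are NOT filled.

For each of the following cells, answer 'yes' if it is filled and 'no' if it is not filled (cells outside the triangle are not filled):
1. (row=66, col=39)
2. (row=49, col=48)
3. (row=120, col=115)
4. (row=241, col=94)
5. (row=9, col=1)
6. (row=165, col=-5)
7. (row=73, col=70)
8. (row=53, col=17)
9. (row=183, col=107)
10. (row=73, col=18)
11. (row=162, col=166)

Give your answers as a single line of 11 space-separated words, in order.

(66,39): row=0b1000010, col=0b100111, row AND col = 0b10 = 2; 2 != 39 -> empty
(49,48): row=0b110001, col=0b110000, row AND col = 0b110000 = 48; 48 == 48 -> filled
(120,115): row=0b1111000, col=0b1110011, row AND col = 0b1110000 = 112; 112 != 115 -> empty
(241,94): row=0b11110001, col=0b1011110, row AND col = 0b1010000 = 80; 80 != 94 -> empty
(9,1): row=0b1001, col=0b1, row AND col = 0b1 = 1; 1 == 1 -> filled
(165,-5): col outside [0, 165] -> not filled
(73,70): row=0b1001001, col=0b1000110, row AND col = 0b1000000 = 64; 64 != 70 -> empty
(53,17): row=0b110101, col=0b10001, row AND col = 0b10001 = 17; 17 == 17 -> filled
(183,107): row=0b10110111, col=0b1101011, row AND col = 0b100011 = 35; 35 != 107 -> empty
(73,18): row=0b1001001, col=0b10010, row AND col = 0b0 = 0; 0 != 18 -> empty
(162,166): col outside [0, 162] -> not filled

Answer: no yes no no yes no no yes no no no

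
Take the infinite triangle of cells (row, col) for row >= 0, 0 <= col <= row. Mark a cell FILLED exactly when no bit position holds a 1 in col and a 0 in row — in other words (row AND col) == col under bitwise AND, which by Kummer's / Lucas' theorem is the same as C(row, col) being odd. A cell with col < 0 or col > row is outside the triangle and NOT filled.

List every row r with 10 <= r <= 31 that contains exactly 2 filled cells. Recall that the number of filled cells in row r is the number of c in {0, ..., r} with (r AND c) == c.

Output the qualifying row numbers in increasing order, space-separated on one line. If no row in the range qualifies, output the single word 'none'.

Answer: 16

Derivation:
Row r has 2^popcount(r) filled cells, so we need popcount(r) = log2(2) = 1.
Scan r = 10..31 and keep those with exactly 1 one-bits:
r=10=1010 popcount=2 -> skip
r=11=1011 popcount=3 -> skip
r=12=1100 popcount=2 -> skip
r=13=1101 popcount=3 -> skip
r=14=1110 popcount=3 -> skip
r=15=1111 popcount=4 -> skip
r=16=10000 popcount=1 -> KEEP
r=17=10001 popcount=2 -> skip
r=18=10010 popcount=2 -> skip
r=19=10011 popcount=3 -> skip
r=20=10100 popcount=2 -> skip
r=21=10101 popcount=3 -> skip
r=22=10110 popcount=3 -> skip
r=23=10111 popcount=4 -> skip
r=24=11000 popcount=2 -> skip
r=25=11001 popcount=3 -> skip
r=26=11010 popcount=3 -> skip
r=27=11011 popcount=4 -> skip
r=28=11100 popcount=3 -> skip
r=29=11101 popcount=4 -> skip
r=30=11110 popcount=4 -> skip
r=31=11111 popcount=5 -> skip
Kept rows: 16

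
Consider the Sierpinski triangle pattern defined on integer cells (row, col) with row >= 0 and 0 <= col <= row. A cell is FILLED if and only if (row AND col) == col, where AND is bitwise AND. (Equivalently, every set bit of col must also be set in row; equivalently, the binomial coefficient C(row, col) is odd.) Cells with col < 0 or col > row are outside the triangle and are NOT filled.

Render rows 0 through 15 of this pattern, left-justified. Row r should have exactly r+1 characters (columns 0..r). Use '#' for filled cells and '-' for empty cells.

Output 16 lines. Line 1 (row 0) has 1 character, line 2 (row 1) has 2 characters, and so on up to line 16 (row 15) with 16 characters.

Answer: #
##
#-#
####
#---#
##--##
#-#-#-#
########
#-------#
##------##
#-#-----#-#
####----####
#---#---#---#
##--##--##--##
#-#-#-#-#-#-#-#
################

Derivation:
r0=0: #
r1=1: ##
r2=10: #-#
r3=11: ####
r4=100: #---#
r5=101: ##--##
r6=110: #-#-#-#
r7=111: ########
r8=1000: #-------#
r9=1001: ##------##
r10=1010: #-#-----#-#
r11=1011: ####----####
r12=1100: #---#---#---#
r13=1101: ##--##--##--##
r14=1110: #-#-#-#-#-#-#-#
r15=1111: ################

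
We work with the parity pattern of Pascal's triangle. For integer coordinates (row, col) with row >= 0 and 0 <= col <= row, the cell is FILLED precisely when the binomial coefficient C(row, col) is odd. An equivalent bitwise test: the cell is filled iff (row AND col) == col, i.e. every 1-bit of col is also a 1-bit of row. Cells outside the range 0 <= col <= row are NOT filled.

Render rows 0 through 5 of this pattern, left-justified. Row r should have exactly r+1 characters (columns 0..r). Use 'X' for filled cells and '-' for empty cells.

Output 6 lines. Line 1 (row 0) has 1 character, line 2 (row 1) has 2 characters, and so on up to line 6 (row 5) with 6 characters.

r0=0: X
r1=1: XX
r2=10: X-X
r3=11: XXXX
r4=100: X---X
r5=101: XX--XX

Answer: X
XX
X-X
XXXX
X---X
XX--XX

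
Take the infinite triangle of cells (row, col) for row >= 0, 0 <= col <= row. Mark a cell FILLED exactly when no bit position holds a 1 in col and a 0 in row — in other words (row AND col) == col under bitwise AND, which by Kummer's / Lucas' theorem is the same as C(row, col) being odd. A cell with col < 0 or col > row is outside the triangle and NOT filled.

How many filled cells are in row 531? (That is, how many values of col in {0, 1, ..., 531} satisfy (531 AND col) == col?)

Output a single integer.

Answer: 16

Derivation:
531 in binary = 1000010011
popcount(531) = number of 1-bits in 1000010011 = 4
A col c satisfies (531 AND c) == c iff every set bit of c is also set in 531; each of the 4 set bits of 531 can independently be on or off in c.
count = 2^4 = 16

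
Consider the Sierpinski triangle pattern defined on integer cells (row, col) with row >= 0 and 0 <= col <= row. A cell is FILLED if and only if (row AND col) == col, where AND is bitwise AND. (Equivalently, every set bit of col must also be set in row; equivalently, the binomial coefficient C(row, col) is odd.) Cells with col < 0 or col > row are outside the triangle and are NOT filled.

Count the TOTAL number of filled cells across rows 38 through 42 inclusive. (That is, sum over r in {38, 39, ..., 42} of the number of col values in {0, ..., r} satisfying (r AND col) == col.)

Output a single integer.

r38=100110 pc3: +8 =8
r39=100111 pc4: +16 =24
r40=101000 pc2: +4 =28
r41=101001 pc3: +8 =36
r42=101010 pc3: +8 =44

Answer: 44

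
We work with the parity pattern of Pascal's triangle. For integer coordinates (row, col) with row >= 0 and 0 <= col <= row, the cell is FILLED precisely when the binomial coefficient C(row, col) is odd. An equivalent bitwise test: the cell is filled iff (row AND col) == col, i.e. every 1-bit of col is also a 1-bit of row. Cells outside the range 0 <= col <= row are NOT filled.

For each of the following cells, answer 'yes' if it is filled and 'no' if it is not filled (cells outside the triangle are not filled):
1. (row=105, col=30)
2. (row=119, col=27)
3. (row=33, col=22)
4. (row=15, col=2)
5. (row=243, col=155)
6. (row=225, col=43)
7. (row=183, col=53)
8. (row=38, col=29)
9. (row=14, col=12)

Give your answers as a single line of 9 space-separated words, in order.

(105,30): row=0b1101001, col=0b11110, row AND col = 0b1000 = 8; 8 != 30 -> empty
(119,27): row=0b1110111, col=0b11011, row AND col = 0b10011 = 19; 19 != 27 -> empty
(33,22): row=0b100001, col=0b10110, row AND col = 0b0 = 0; 0 != 22 -> empty
(15,2): row=0b1111, col=0b10, row AND col = 0b10 = 2; 2 == 2 -> filled
(243,155): row=0b11110011, col=0b10011011, row AND col = 0b10010011 = 147; 147 != 155 -> empty
(225,43): row=0b11100001, col=0b101011, row AND col = 0b100001 = 33; 33 != 43 -> empty
(183,53): row=0b10110111, col=0b110101, row AND col = 0b110101 = 53; 53 == 53 -> filled
(38,29): row=0b100110, col=0b11101, row AND col = 0b100 = 4; 4 != 29 -> empty
(14,12): row=0b1110, col=0b1100, row AND col = 0b1100 = 12; 12 == 12 -> filled

Answer: no no no yes no no yes no yes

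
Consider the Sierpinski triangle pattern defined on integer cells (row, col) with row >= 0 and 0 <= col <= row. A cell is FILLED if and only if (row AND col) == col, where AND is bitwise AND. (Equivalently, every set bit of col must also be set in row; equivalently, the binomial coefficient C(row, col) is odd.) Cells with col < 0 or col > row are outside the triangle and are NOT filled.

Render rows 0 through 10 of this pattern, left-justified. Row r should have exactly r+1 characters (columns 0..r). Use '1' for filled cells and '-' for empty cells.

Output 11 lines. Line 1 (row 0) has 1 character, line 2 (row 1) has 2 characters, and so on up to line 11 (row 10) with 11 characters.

r0=0: 1
r1=1: 11
r2=10: 1-1
r3=11: 1111
r4=100: 1---1
r5=101: 11--11
r6=110: 1-1-1-1
r7=111: 11111111
r8=1000: 1-------1
r9=1001: 11------11
r10=1010: 1-1-----1-1

Answer: 1
11
1-1
1111
1---1
11--11
1-1-1-1
11111111
1-------1
11------11
1-1-----1-1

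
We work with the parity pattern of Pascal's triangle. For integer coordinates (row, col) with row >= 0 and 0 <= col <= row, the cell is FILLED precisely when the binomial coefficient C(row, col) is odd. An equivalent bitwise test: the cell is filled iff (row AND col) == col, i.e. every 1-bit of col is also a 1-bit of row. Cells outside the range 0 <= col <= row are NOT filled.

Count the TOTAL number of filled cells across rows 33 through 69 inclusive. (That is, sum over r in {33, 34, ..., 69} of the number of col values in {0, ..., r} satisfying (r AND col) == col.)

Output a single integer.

Answer: 514

Derivation:
r33=100001 pc2: +4 =4
r34=100010 pc2: +4 =8
r35=100011 pc3: +8 =16
r36=100100 pc2: +4 =20
r37=100101 pc3: +8 =28
r38=100110 pc3: +8 =36
r39=100111 pc4: +16 =52
r40=101000 pc2: +4 =56
r41=101001 pc3: +8 =64
r42=101010 pc3: +8 =72
r43=101011 pc4: +16 =88
r44=101100 pc3: +8 =96
r45=101101 pc4: +16 =112
r46=101110 pc4: +16 =128
r47=101111 pc5: +32 =160
r48=110000 pc2: +4 =164
r49=110001 pc3: +8 =172
r50=110010 pc3: +8 =180
r51=110011 pc4: +16 =196
r52=110100 pc3: +8 =204
r53=110101 pc4: +16 =220
r54=110110 pc4: +16 =236
r55=110111 pc5: +32 =268
r56=111000 pc3: +8 =276
r57=111001 pc4: +16 =292
r58=111010 pc4: +16 =308
r59=111011 pc5: +32 =340
r60=111100 pc4: +16 =356
r61=111101 pc5: +32 =388
r62=111110 pc5: +32 =420
r63=111111 pc6: +64 =484
r64=1000000 pc1: +2 =486
r65=1000001 pc2: +4 =490
r66=1000010 pc2: +4 =494
r67=1000011 pc3: +8 =502
r68=1000100 pc2: +4 =506
r69=1000101 pc3: +8 =514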